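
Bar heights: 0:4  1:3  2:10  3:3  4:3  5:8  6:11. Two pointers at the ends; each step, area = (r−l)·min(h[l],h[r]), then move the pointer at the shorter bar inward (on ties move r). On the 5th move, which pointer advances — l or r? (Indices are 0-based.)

[0,6] min(4,11)*6=24 best=24 * → l++
[1,6] min(3,11)*5=15 best=24 → l++
[2,6] min(10,11)*4=40 best=40 * → l++
[3,6] min(3,11)*3=9 best=40 → l++
[4,6] min(3,11)*2=6 best=40 → l++

l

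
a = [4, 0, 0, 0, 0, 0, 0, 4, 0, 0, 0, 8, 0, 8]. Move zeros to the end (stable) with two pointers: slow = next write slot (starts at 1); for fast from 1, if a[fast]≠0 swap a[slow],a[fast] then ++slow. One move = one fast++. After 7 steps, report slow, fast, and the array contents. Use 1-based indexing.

slow=2, fast=8, a=[4, 0, 0, 0, 0, 0, 0, 4, 0, 0, 0, 8, 0, 8]

(s=1,f=1) a[fast]=4≠0 swap→a[1]=4 → slow++,fast++
(s=2,f=2) a[fast]=0 → fast++
(s=2,f=3) a[fast]=0 → fast++
(s=2,f=4) a[fast]=0 → fast++
(s=2,f=5) a[fast]=0 → fast++
(s=2,f=6) a[fast]=0 → fast++
(s=2,f=7) a[fast]=0 → fast++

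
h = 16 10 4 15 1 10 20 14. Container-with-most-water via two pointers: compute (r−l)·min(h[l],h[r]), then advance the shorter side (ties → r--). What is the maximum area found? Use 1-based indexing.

[1,8] min(16,14)*7=98 best=98 * → r--
[1,7] min(16,20)*6=96 best=98 → l++
[2,7] min(10,20)*5=50 best=98 → l++
[3,7] min(4,20)*4=16 best=98 → l++
[4,7] min(15,20)*3=45 best=98 → l++
[5,7] min(1,20)*2=2 best=98 → l++
[6,7] min(10,20)*1=10 best=98 → l++

max area = 98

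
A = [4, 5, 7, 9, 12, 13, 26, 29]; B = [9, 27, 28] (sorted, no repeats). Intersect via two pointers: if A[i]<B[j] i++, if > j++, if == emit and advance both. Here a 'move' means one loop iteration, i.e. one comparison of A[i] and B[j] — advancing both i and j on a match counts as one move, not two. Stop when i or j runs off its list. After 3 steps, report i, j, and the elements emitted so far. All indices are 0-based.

i=0 j=0: 4<9, i++
i=1 j=0: 5<9, i++
i=2 j=0: 7<9, i++

i=3, j=0, emitted=[]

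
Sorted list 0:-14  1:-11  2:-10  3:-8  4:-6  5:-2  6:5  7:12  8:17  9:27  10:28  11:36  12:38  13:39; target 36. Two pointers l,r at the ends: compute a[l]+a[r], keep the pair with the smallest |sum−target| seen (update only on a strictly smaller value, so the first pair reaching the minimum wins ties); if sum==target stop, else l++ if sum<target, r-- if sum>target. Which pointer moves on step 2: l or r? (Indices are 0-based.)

l

l=0 r=13: -14+39=25 d=11 *, l++
l=1 r=13: -11+39=28 d=8 *, l++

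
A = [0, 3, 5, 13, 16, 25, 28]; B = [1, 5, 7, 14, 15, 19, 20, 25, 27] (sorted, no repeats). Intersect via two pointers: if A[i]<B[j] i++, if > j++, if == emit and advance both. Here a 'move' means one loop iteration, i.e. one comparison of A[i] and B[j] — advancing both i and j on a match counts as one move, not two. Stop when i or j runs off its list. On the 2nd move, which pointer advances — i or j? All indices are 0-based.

j

i=0 j=0: 0<1, i++
i=1 j=0: 3>1, j++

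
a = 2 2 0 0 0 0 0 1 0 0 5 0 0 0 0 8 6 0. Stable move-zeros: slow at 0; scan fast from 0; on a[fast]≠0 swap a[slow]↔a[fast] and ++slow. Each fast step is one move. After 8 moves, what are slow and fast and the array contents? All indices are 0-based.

(s=0,f=0) a[fast]=2≠0 swap→a[0]=2 → slow++,fast++
(s=1,f=1) a[fast]=2≠0 swap→a[1]=2 → slow++,fast++
(s=2,f=2) a[fast]=0 → fast++
(s=2,f=3) a[fast]=0 → fast++
(s=2,f=4) a[fast]=0 → fast++
(s=2,f=5) a[fast]=0 → fast++
(s=2,f=6) a[fast]=0 → fast++
(s=2,f=7) a[fast]=1≠0 swap→a[2]=1 → slow++,fast++

slow=3, fast=8, a=[2, 2, 1, 0, 0, 0, 0, 0, 0, 0, 5, 0, 0, 0, 0, 8, 6, 0]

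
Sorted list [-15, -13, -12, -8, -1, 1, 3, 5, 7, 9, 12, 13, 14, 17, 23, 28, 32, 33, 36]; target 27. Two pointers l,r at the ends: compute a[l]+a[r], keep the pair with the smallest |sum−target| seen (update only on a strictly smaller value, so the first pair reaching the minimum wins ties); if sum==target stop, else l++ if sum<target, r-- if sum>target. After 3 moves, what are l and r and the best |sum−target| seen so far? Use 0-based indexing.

l=3, r=18, best |Δ|=3

l=0 r=18: -15+36=21 d=6 *, l++
l=1 r=18: -13+36=23 d=4 *, l++
l=2 r=18: -12+36=24 d=3 *, l++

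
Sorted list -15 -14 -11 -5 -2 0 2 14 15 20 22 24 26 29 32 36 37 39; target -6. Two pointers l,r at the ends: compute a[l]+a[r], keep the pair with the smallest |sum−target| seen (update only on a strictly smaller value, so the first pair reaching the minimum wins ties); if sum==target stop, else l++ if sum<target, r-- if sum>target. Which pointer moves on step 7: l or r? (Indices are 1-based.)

r

[1,18] -15+39=24 d=30 * → r--
[1,17] -15+37=22 d=28 * → r--
[1,16] -15+36=21 d=27 * → r--
[1,15] -15+32=17 d=23 * → r--
[1,14] -15+29=14 d=20 * → r--
[1,13] -15+26=11 d=17 * → r--
[1,12] -15+24=9 d=15 * → r--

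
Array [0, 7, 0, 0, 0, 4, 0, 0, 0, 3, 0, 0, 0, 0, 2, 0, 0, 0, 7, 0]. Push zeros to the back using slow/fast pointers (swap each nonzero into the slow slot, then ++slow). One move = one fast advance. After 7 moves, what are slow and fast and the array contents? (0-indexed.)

(s=0,f=0) a[fast]=0 → fast++
(s=0,f=1) a[fast]=7≠0 swap→a[0]=7 → slow++,fast++
(s=1,f=2) a[fast]=0 → fast++
(s=1,f=3) a[fast]=0 → fast++
(s=1,f=4) a[fast]=0 → fast++
(s=1,f=5) a[fast]=4≠0 swap→a[1]=4 → slow++,fast++
(s=2,f=6) a[fast]=0 → fast++

slow=2, fast=7, a=[7, 4, 0, 0, 0, 0, 0, 0, 0, 3, 0, 0, 0, 0, 2, 0, 0, 0, 7, 0]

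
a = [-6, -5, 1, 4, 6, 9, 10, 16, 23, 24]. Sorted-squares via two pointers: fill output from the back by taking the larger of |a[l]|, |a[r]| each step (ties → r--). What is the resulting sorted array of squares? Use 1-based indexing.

[1,10] |-6|<=|24| out[10]=576 → r--
[1,9] |-6|<=|23| out[9]=529 → r--
[1,8] |-6|<=|16| out[8]=256 → r--
[1,7] |-6|<=|10| out[7]=100 → r--
[1,6] |-6|<=|9| out[6]=81 → r--
[1,5] |-6|<=|6| out[5]=36 → r--
[1,4] |-6|>|4| out[4]=36 → l++
[2,4] |-5|>|4| out[3]=25 → l++
[3,4] |1|<=|4| out[2]=16 → r--
[3,3] |1|<=|1| out[1]=1 → r--

[1, 16, 25, 36, 36, 81, 100, 256, 529, 576]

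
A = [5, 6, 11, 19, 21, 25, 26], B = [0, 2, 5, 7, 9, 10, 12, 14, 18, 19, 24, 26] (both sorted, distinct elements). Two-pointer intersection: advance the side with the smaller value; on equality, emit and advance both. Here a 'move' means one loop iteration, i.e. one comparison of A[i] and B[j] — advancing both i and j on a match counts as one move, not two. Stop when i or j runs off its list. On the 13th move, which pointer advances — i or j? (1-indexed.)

i

i=1 j=1: 5>0, j++
i=1 j=2: 5>2, j++
i=1 j=3: 5==5 emit, i++,j++
i=2 j=4: 6<7, i++
i=3 j=4: 11>7, j++
i=3 j=5: 11>9, j++
i=3 j=6: 11>10, j++
i=3 j=7: 11<12, i++
i=4 j=7: 19>12, j++
i=4 j=8: 19>14, j++
i=4 j=9: 19>18, j++
i=4 j=10: 19==19 emit, i++,j++
i=5 j=11: 21<24, i++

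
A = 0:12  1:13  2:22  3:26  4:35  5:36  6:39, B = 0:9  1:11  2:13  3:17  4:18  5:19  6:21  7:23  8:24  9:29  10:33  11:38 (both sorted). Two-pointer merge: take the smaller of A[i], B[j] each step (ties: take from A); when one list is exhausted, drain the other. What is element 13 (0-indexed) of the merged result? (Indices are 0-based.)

merged[13] = 29

[i=0,j=0] A[i]=12>B[j]=9 take 9 → j++
[i=0,j=1] A[i]=12>B[j]=11 take 11 → j++
[i=0,j=2] A[i]=12<=B[j]=13 take 12 → i++
[i=1,j=2] A[i]=13<=B[j]=13 take 13 → i++
[i=2,j=2] A[i]=22>B[j]=13 take 13 → j++
[i=2,j=3] A[i]=22>B[j]=17 take 17 → j++
[i=2,j=4] A[i]=22>B[j]=18 take 18 → j++
[i=2,j=5] A[i]=22>B[j]=19 take 19 → j++
[i=2,j=6] A[i]=22>B[j]=21 take 21 → j++
[i=2,j=7] A[i]=22<=B[j]=23 take 22 → i++
[i=3,j=7] A[i]=26>B[j]=23 take 23 → j++
[i=3,j=8] A[i]=26>B[j]=24 take 24 → j++
[i=3,j=9] A[i]=26<=B[j]=29 take 26 → i++
[i=4,j=9] A[i]=35>B[j]=29 take 29 → j++
[i=4,j=10] A[i]=35>B[j]=33 take 33 → j++
[i=4,j=11] A[i]=35<=B[j]=38 take 35 → i++
[i=5,j=11] A[i]=36<=B[j]=38 take 36 → i++
[i=6,j=11] A[i]=39>B[j]=38 take 38 → j++
[i=6,j=12] B done, take A[i]=39 → i++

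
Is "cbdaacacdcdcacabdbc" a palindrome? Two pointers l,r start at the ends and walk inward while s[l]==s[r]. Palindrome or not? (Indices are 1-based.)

l=1 r=19: 'c'=='c', l++,r--
l=2 r=18: 'b'=='b', l++,r--
l=3 r=17: 'd'=='d', l++,r--
l=4 r=16: 'a'!='b', stop

not a palindrome (mismatch at 4,16)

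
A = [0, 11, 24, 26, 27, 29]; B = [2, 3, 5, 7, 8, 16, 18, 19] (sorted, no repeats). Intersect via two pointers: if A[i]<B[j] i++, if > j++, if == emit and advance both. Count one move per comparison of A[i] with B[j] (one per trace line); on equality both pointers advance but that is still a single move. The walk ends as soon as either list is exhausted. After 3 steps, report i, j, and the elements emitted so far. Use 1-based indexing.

i=1 j=1: 0<2, i++
i=2 j=1: 11>2, j++
i=2 j=2: 11>3, j++

i=2, j=3, emitted=[]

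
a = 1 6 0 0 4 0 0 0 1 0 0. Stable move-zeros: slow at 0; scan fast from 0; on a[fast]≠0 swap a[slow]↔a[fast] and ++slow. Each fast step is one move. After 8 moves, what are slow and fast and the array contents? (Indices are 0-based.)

slow=3, fast=8, a=[1, 6, 4, 0, 0, 0, 0, 0, 1, 0, 0]

(s=0,f=0) a[fast]=1≠0 swap→a[0]=1 → slow++,fast++
(s=1,f=1) a[fast]=6≠0 swap→a[1]=6 → slow++,fast++
(s=2,f=2) a[fast]=0 → fast++
(s=2,f=3) a[fast]=0 → fast++
(s=2,f=4) a[fast]=4≠0 swap→a[2]=4 → slow++,fast++
(s=3,f=5) a[fast]=0 → fast++
(s=3,f=6) a[fast]=0 → fast++
(s=3,f=7) a[fast]=0 → fast++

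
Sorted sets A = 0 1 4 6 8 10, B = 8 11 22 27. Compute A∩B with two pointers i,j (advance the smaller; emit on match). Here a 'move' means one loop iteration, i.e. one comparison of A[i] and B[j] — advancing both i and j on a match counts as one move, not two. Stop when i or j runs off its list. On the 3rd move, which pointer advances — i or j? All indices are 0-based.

[i=0,j=0] 0<8 → i++
[i=1,j=0] 1<8 → i++
[i=2,j=0] 4<8 → i++

i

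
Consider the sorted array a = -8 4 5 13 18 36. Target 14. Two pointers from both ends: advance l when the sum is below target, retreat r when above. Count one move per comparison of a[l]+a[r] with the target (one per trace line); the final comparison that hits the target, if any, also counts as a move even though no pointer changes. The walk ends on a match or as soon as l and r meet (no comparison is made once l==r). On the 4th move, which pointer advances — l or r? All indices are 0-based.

l=0 r=5: -8+36=28 >14, r--
l=0 r=4: -8+18=10 <14, l++
l=1 r=4: 4+18=22 >14, r--
l=1 r=3: 4+13=17 >14, r--

r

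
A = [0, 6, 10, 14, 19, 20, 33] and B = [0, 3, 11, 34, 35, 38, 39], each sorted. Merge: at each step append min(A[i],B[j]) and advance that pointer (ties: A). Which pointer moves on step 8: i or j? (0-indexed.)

[i=0,j=0] A[i]=0<=B[j]=0 take 0 → i++
[i=1,j=0] A[i]=6>B[j]=0 take 0 → j++
[i=1,j=1] A[i]=6>B[j]=3 take 3 → j++
[i=1,j=2] A[i]=6<=B[j]=11 take 6 → i++
[i=2,j=2] A[i]=10<=B[j]=11 take 10 → i++
[i=3,j=2] A[i]=14>B[j]=11 take 11 → j++
[i=3,j=3] A[i]=14<=B[j]=34 take 14 → i++
[i=4,j=3] A[i]=19<=B[j]=34 take 19 → i++

i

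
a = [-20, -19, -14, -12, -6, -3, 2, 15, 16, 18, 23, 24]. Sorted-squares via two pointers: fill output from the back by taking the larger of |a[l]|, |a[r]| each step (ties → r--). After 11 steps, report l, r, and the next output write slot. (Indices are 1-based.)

l=1 r=12: |-20|<=|24| out[12]=576, r--
l=1 r=11: |-20|<=|23| out[11]=529, r--
l=1 r=10: |-20|>|18| out[10]=400, l++
l=2 r=10: |-19|>|18| out[9]=361, l++
l=3 r=10: |-14|<=|18| out[8]=324, r--
l=3 r=9: |-14|<=|16| out[7]=256, r--
l=3 r=8: |-14|<=|15| out[6]=225, r--
l=3 r=7: |-14|>|2| out[5]=196, l++
l=4 r=7: |-12|>|2| out[4]=144, l++
l=5 r=7: |-6|>|2| out[3]=36, l++
l=6 r=7: |-3|>|2| out[2]=9, l++

l=7, r=7, next write slot=1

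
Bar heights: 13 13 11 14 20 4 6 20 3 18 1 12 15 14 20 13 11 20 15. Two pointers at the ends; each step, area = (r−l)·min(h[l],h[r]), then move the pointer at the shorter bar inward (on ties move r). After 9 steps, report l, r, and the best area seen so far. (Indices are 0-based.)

[0,18] min(13,15)*18=234 best=234 * → l++
[1,18] min(13,15)*17=221 best=234 → l++
[2,18] min(11,15)*16=176 best=234 → l++
[3,18] min(14,15)*15=210 best=234 → l++
[4,18] min(20,15)*14=210 best=234 → r--
[4,17] min(20,20)*13=260 best=260 * → r--
[4,16] min(20,11)*12=132 best=260 → r--
[4,15] min(20,13)*11=143 best=260 → r--
[4,14] min(20,20)*10=200 best=260 → r--

l=4, r=13, best area=260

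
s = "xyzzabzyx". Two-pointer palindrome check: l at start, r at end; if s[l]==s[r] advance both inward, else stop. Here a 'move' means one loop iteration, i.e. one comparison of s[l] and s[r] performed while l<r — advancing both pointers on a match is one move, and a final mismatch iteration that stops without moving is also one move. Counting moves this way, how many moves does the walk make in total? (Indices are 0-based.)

4 moves

l=0 r=8: 'x'=='x', l++,r--
l=1 r=7: 'y'=='y', l++,r--
l=2 r=6: 'z'=='z', l++,r--
l=3 r=5: 'z'!='b', stop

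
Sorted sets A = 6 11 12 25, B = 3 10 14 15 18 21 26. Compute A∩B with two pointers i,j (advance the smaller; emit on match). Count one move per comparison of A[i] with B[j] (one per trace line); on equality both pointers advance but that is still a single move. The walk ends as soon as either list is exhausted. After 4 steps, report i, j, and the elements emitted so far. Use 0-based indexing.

i=2, j=2, emitted=[]

[i=0,j=0] 6>3 → j++
[i=0,j=1] 6<10 → i++
[i=1,j=1] 11>10 → j++
[i=1,j=2] 11<14 → i++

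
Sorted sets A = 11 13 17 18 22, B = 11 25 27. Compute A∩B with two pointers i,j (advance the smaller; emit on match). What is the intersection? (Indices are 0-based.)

i=0 j=0: 11==11 emit, i++,j++
i=1 j=1: 13<25, i++
i=2 j=1: 17<25, i++
i=3 j=1: 18<25, i++
i=4 j=1: 22<25, i++

intersection = [11]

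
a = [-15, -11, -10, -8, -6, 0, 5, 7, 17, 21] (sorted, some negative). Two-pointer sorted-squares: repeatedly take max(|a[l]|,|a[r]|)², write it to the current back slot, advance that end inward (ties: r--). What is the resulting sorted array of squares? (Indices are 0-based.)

l=0 r=9: |-15|<=|21| out[9]=441, r--
l=0 r=8: |-15|<=|17| out[8]=289, r--
l=0 r=7: |-15|>|7| out[7]=225, l++
l=1 r=7: |-11|>|7| out[6]=121, l++
l=2 r=7: |-10|>|7| out[5]=100, l++
l=3 r=7: |-8|>|7| out[4]=64, l++
l=4 r=7: |-6|<=|7| out[3]=49, r--
l=4 r=6: |-6|>|5| out[2]=36, l++
l=5 r=6: |0|<=|5| out[1]=25, r--
l=5 r=5: |0|<=|0| out[0]=0, r--

[0, 25, 36, 49, 64, 100, 121, 225, 289, 441]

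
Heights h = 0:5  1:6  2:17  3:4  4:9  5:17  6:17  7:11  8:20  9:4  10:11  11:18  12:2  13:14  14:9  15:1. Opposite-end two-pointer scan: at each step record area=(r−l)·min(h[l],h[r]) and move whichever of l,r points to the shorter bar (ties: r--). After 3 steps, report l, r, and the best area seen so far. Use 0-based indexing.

l=2, r=14, best area=78

l=0 r=15: min(5,1)*15=15 best=15 *, r--
l=0 r=14: min(5,9)*14=70 best=70 *, l++
l=1 r=14: min(6,9)*13=78 best=78 *, l++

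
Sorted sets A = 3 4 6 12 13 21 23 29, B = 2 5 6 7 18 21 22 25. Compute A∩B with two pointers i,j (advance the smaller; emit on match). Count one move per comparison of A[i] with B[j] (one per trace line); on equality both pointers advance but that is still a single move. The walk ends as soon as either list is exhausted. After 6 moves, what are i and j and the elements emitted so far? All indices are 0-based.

i=3, j=4, emitted=[6]

[i=0,j=0] 3>2 → j++
[i=0,j=1] 3<5 → i++
[i=1,j=1] 4<5 → i++
[i=2,j=1] 6>5 → j++
[i=2,j=2] 6==6 emit → i++,j++
[i=3,j=3] 12>7 → j++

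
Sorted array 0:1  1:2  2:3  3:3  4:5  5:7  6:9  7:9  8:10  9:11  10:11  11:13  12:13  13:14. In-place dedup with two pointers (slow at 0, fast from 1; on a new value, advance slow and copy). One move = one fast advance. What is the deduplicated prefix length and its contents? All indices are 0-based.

slow=0 fast=1: a[fast]=2≠a[slow]=1 write a[1]=2, slow++,fast++
slow=1 fast=2: a[fast]=3≠a[slow]=2 write a[2]=3, slow++,fast++
slow=2 fast=3: a[fast]=3=a[slow] dup, fast++
slow=2 fast=4: a[fast]=5≠a[slow]=3 write a[3]=5, slow++,fast++
slow=3 fast=5: a[fast]=7≠a[slow]=5 write a[4]=7, slow++,fast++
slow=4 fast=6: a[fast]=9≠a[slow]=7 write a[5]=9, slow++,fast++
slow=5 fast=7: a[fast]=9=a[slow] dup, fast++
slow=5 fast=8: a[fast]=10≠a[slow]=9 write a[6]=10, slow++,fast++
slow=6 fast=9: a[fast]=11≠a[slow]=10 write a[7]=11, slow++,fast++
slow=7 fast=10: a[fast]=11=a[slow] dup, fast++
slow=7 fast=11: a[fast]=13≠a[slow]=11 write a[8]=13, slow++,fast++
slow=8 fast=12: a[fast]=13=a[slow] dup, fast++
slow=8 fast=13: a[fast]=14≠a[slow]=13 write a[9]=14, slow++,fast++

length 10; prefix = [1, 2, 3, 5, 7, 9, 10, 11, 13, 14]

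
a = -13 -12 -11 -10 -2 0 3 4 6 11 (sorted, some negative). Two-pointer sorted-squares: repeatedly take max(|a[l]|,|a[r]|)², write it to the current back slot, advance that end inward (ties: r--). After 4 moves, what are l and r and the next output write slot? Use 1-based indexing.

l=4, r=9, next write slot=6

[1,10] |-13|>|11| out[10]=169 → l++
[2,10] |-12|>|11| out[9]=144 → l++
[3,10] |-11|<=|11| out[8]=121 → r--
[3,9] |-11|>|6| out[7]=121 → l++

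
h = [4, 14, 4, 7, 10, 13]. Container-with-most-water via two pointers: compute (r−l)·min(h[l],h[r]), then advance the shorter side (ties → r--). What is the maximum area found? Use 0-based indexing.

max area = 52

[0,5] min(4,13)*5=20 best=20 * → l++
[1,5] min(14,13)*4=52 best=52 * → r--
[1,4] min(14,10)*3=30 best=52 → r--
[1,3] min(14,7)*2=14 best=52 → r--
[1,2] min(14,4)*1=4 best=52 → r--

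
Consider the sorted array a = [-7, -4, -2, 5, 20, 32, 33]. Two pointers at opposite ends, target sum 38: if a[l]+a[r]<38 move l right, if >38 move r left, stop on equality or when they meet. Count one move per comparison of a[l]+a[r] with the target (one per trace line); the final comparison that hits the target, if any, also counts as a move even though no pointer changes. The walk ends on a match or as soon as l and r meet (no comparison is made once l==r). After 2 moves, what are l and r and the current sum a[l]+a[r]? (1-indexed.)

l=1 r=7: -7+33=26 <38, l++
l=2 r=7: -4+33=29 <38, l++

l=3, r=7, sum=31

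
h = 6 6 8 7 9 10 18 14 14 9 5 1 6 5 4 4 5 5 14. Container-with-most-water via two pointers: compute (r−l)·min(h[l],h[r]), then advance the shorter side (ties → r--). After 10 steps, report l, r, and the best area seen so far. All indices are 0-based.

l=0 r=18: min(6,14)*18=108 best=108 *, l++
l=1 r=18: min(6,14)*17=102 best=108, l++
l=2 r=18: min(8,14)*16=128 best=128 *, l++
l=3 r=18: min(7,14)*15=105 best=128, l++
l=4 r=18: min(9,14)*14=126 best=128, l++
l=5 r=18: min(10,14)*13=130 best=130 *, l++
l=6 r=18: min(18,14)*12=168 best=168 *, r--
l=6 r=17: min(18,5)*11=55 best=168, r--
l=6 r=16: min(18,5)*10=50 best=168, r--
l=6 r=15: min(18,4)*9=36 best=168, r--

l=6, r=14, best area=168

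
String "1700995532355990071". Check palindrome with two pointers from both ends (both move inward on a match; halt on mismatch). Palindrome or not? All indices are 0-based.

palindrome

[0,18] '1'=='1' → l++,r--
[1,17] '7'=='7' → l++,r--
[2,16] '0'=='0' → l++,r--
[3,15] '0'=='0' → l++,r--
[4,14] '9'=='9' → l++,r--
[5,13] '9'=='9' → l++,r--
[6,12] '5'=='5' → l++,r--
[7,11] '5'=='5' → l++,r--
[8,10] '3'=='3' → l++,r--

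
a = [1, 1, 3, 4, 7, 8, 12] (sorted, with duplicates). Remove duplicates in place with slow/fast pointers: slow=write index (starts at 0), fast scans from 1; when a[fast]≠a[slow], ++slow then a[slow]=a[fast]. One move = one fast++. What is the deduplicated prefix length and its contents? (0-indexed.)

length 6; prefix = [1, 3, 4, 7, 8, 12]

slow=0 fast=1: a[fast]=1=a[slow] dup, fast++
slow=0 fast=2: a[fast]=3≠a[slow]=1 write a[1]=3, slow++,fast++
slow=1 fast=3: a[fast]=4≠a[slow]=3 write a[2]=4, slow++,fast++
slow=2 fast=4: a[fast]=7≠a[slow]=4 write a[3]=7, slow++,fast++
slow=3 fast=5: a[fast]=8≠a[slow]=7 write a[4]=8, slow++,fast++
slow=4 fast=6: a[fast]=12≠a[slow]=8 write a[5]=12, slow++,fast++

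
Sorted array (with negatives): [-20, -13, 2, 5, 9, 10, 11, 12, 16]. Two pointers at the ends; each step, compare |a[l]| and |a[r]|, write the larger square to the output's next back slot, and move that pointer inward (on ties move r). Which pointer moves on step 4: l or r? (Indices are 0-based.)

r

[0,8] |-20|>|16| out[8]=400 → l++
[1,8] |-13|<=|16| out[7]=256 → r--
[1,7] |-13|>|12| out[6]=169 → l++
[2,7] |2|<=|12| out[5]=144 → r--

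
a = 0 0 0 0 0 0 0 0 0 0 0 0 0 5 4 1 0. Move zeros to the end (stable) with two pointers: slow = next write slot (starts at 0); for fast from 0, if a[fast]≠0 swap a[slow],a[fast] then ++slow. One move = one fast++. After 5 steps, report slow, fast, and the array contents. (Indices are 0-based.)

(s=0,f=0) a[fast]=0 → fast++
(s=0,f=1) a[fast]=0 → fast++
(s=0,f=2) a[fast]=0 → fast++
(s=0,f=3) a[fast]=0 → fast++
(s=0,f=4) a[fast]=0 → fast++

slow=0, fast=5, a=[0, 0, 0, 0, 0, 0, 0, 0, 0, 0, 0, 0, 0, 5, 4, 1, 0]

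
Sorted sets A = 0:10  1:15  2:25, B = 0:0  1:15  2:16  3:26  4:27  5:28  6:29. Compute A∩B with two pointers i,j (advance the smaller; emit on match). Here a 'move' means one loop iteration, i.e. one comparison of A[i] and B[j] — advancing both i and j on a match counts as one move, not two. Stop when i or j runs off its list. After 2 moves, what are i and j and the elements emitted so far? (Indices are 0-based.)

i=1, j=1, emitted=[]

i=0 j=0: 10>0, j++
i=0 j=1: 10<15, i++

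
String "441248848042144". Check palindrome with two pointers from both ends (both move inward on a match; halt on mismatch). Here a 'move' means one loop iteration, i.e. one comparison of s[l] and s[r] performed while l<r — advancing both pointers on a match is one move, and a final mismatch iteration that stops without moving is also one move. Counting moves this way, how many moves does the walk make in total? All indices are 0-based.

l=0 r=14: '4'=='4', l++,r--
l=1 r=13: '4'=='4', l++,r--
l=2 r=12: '1'=='1', l++,r--
l=3 r=11: '2'=='2', l++,r--
l=4 r=10: '4'=='4', l++,r--
l=5 r=9: '8'!='0', stop

6 moves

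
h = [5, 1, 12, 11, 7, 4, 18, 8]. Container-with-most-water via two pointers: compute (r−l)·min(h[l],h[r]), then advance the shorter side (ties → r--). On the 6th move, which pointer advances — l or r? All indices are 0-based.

l

[0,7] min(5,8)*7=35 best=35 * → l++
[1,7] min(1,8)*6=6 best=35 → l++
[2,7] min(12,8)*5=40 best=40 * → r--
[2,6] min(12,18)*4=48 best=48 * → l++
[3,6] min(11,18)*3=33 best=48 → l++
[4,6] min(7,18)*2=14 best=48 → l++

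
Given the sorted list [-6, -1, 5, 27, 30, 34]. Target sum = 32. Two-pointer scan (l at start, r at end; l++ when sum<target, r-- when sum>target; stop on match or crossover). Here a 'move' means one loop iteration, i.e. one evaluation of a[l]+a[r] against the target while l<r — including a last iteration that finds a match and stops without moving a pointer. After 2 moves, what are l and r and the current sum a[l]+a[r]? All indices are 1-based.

l=2, r=5, sum=29

l=1 r=6: -6+34=28 <32, l++
l=2 r=6: -1+34=33 >32, r--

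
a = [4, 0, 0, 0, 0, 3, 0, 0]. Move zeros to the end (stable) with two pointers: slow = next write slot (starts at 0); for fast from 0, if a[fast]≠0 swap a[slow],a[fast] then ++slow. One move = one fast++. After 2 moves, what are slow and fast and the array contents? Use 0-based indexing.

slow=1, fast=2, a=[4, 0, 0, 0, 0, 3, 0, 0]

(s=0,f=0) a[fast]=4≠0 swap→a[0]=4 → slow++,fast++
(s=1,f=1) a[fast]=0 → fast++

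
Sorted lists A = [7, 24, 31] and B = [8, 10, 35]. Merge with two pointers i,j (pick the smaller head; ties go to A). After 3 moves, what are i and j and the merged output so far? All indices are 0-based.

i=1, j=2, merged so far=[7, 8, 10]

i=0 j=0: A[i]=7<=B[j]=8 take 7, i++
i=1 j=0: A[i]=24>B[j]=8 take 8, j++
i=1 j=1: A[i]=24>B[j]=10 take 10, j++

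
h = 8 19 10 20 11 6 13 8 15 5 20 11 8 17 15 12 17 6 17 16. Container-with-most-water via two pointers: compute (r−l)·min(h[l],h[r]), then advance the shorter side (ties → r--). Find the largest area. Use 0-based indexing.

max area = 289

[0,19] min(8,16)*19=152 best=152 * → l++
[1,19] min(19,16)*18=288 best=288 * → r--
[1,18] min(19,17)*17=289 best=289 * → r--
[1,17] min(19,6)*16=96 best=289 → r--
[1,16] min(19,17)*15=255 best=289 → r--
[1,15] min(19,12)*14=168 best=289 → r--
[1,14] min(19,15)*13=195 best=289 → r--
[1,13] min(19,17)*12=204 best=289 → r--
[1,12] min(19,8)*11=88 best=289 → r--
[1,11] min(19,11)*10=110 best=289 → r--
[1,10] min(19,20)*9=171 best=289 → l++
[2,10] min(10,20)*8=80 best=289 → l++
[3,10] min(20,20)*7=140 best=289 → r--
[3,9] min(20,5)*6=30 best=289 → r--
[3,8] min(20,15)*5=75 best=289 → r--
[3,7] min(20,8)*4=32 best=289 → r--
[3,6] min(20,13)*3=39 best=289 → r--
[3,5] min(20,6)*2=12 best=289 → r--
[3,4] min(20,11)*1=11 best=289 → r--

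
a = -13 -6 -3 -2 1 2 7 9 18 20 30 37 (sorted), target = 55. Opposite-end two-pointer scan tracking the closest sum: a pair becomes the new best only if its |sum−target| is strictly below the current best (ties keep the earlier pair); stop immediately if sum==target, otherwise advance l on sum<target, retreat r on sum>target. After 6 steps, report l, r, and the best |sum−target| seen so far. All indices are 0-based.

[0,11] -13+37=24 d=31 * → l++
[1,11] -6+37=31 d=24 * → l++
[2,11] -3+37=34 d=21 * → l++
[3,11] -2+37=35 d=20 * → l++
[4,11] 1+37=38 d=17 * → l++
[5,11] 2+37=39 d=16 * → l++

l=6, r=11, best |Δ|=16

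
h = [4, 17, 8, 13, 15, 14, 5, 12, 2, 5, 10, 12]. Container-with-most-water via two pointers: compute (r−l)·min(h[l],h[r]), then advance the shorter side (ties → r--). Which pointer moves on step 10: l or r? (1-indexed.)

r

[1,12] min(4,12)*11=44 best=44 * → l++
[2,12] min(17,12)*10=120 best=120 * → r--
[2,11] min(17,10)*9=90 best=120 → r--
[2,10] min(17,5)*8=40 best=120 → r--
[2,9] min(17,2)*7=14 best=120 → r--
[2,8] min(17,12)*6=72 best=120 → r--
[2,7] min(17,5)*5=25 best=120 → r--
[2,6] min(17,14)*4=56 best=120 → r--
[2,5] min(17,15)*3=45 best=120 → r--
[2,4] min(17,13)*2=26 best=120 → r--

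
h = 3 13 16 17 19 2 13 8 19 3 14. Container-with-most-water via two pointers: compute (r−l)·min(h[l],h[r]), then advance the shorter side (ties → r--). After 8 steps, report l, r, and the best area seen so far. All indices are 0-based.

l=4, r=6, best area=117

[0,10] min(3,14)*10=30 best=30 * → l++
[1,10] min(13,14)*9=117 best=117 * → l++
[2,10] min(16,14)*8=112 best=117 → r--
[2,9] min(16,3)*7=21 best=117 → r--
[2,8] min(16,19)*6=96 best=117 → l++
[3,8] min(17,19)*5=85 best=117 → l++
[4,8] min(19,19)*4=76 best=117 → r--
[4,7] min(19,8)*3=24 best=117 → r--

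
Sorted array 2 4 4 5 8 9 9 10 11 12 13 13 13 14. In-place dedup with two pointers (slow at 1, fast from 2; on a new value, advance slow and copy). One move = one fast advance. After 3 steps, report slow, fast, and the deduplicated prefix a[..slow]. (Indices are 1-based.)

(s=1,f=2) a[fast]=4≠a[slow]=2 write a[2]=4 → slow++,fast++
(s=2,f=3) a[fast]=4=a[slow] dup → fast++
(s=2,f=4) a[fast]=5≠a[slow]=4 write a[3]=5 → slow++,fast++

slow=3, fast=5, prefix=[2, 4, 5]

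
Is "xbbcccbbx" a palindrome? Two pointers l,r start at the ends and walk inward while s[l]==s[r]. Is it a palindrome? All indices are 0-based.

[0,8] 'x'=='x' → l++,r--
[1,7] 'b'=='b' → l++,r--
[2,6] 'b'=='b' → l++,r--
[3,5] 'c'=='c' → l++,r--

palindrome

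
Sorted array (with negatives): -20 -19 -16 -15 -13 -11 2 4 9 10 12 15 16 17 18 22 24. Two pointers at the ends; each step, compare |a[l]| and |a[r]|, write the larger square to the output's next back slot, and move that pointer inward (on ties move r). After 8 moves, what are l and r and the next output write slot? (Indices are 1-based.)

l=4, r=12, next write slot=9

[1,17] |-20|<=|24| out[17]=576 → r--
[1,16] |-20|<=|22| out[16]=484 → r--
[1,15] |-20|>|18| out[15]=400 → l++
[2,15] |-19|>|18| out[14]=361 → l++
[3,15] |-16|<=|18| out[13]=324 → r--
[3,14] |-16|<=|17| out[12]=289 → r--
[3,13] |-16|<=|16| out[11]=256 → r--
[3,12] |-16|>|15| out[10]=256 → l++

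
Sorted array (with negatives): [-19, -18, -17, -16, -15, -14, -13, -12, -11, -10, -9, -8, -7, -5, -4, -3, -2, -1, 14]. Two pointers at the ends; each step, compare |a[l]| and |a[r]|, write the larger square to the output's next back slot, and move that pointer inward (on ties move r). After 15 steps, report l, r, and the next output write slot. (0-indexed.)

l=0 r=18: |-19|>|14| out[18]=361, l++
l=1 r=18: |-18|>|14| out[17]=324, l++
l=2 r=18: |-17|>|14| out[16]=289, l++
l=3 r=18: |-16|>|14| out[15]=256, l++
l=4 r=18: |-15|>|14| out[14]=225, l++
l=5 r=18: |-14|<=|14| out[13]=196, r--
l=5 r=17: |-14|>|-1| out[12]=196, l++
l=6 r=17: |-13|>|-1| out[11]=169, l++
l=7 r=17: |-12|>|-1| out[10]=144, l++
l=8 r=17: |-11|>|-1| out[9]=121, l++
l=9 r=17: |-10|>|-1| out[8]=100, l++
l=10 r=17: |-9|>|-1| out[7]=81, l++
l=11 r=17: |-8|>|-1| out[6]=64, l++
l=12 r=17: |-7|>|-1| out[5]=49, l++
l=13 r=17: |-5|>|-1| out[4]=25, l++

l=14, r=17, next write slot=3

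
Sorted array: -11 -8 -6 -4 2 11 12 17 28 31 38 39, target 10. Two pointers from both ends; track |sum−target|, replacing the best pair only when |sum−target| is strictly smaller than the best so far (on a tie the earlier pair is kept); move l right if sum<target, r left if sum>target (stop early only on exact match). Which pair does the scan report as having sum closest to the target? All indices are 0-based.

pair (-8, 17) with sum 9 (|Δ|=1)

l=0 r=11: -11+39=28 d=18 *, r--
l=0 r=10: -11+38=27 d=17 *, r--
l=0 r=9: -11+31=20 d=10 *, r--
l=0 r=8: -11+28=17 d=7 *, r--
l=0 r=7: -11+17=6 d=4 *, l++
l=1 r=7: -8+17=9 d=1 *, l++
l=2 r=7: -6+17=11 d=1, r--
l=2 r=6: -6+12=6 d=4, l++
l=3 r=6: -4+12=8 d=2, l++
l=4 r=6: 2+12=14 d=4, r--
l=4 r=5: 2+11=13 d=3, r--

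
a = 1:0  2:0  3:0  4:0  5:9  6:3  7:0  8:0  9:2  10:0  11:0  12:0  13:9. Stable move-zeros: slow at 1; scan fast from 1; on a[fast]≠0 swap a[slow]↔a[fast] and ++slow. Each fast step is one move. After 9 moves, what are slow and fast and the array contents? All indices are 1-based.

slow=1 fast=1: a[fast]=0, fast++
slow=1 fast=2: a[fast]=0, fast++
slow=1 fast=3: a[fast]=0, fast++
slow=1 fast=4: a[fast]=0, fast++
slow=1 fast=5: a[fast]=9≠0 swap→a[1]=9, slow++,fast++
slow=2 fast=6: a[fast]=3≠0 swap→a[2]=3, slow++,fast++
slow=3 fast=7: a[fast]=0, fast++
slow=3 fast=8: a[fast]=0, fast++
slow=3 fast=9: a[fast]=2≠0 swap→a[3]=2, slow++,fast++

slow=4, fast=10, a=[9, 3, 2, 0, 0, 0, 0, 0, 0, 0, 0, 0, 9]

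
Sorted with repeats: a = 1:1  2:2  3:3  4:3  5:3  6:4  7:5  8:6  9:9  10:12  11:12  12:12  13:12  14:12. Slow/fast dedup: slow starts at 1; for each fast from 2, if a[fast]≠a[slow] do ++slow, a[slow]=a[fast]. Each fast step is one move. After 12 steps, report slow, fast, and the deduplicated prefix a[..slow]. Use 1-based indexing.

slow=1 fast=2: a[fast]=2≠a[slow]=1 write a[2]=2, slow++,fast++
slow=2 fast=3: a[fast]=3≠a[slow]=2 write a[3]=3, slow++,fast++
slow=3 fast=4: a[fast]=3=a[slow] dup, fast++
slow=3 fast=5: a[fast]=3=a[slow] dup, fast++
slow=3 fast=6: a[fast]=4≠a[slow]=3 write a[4]=4, slow++,fast++
slow=4 fast=7: a[fast]=5≠a[slow]=4 write a[5]=5, slow++,fast++
slow=5 fast=8: a[fast]=6≠a[slow]=5 write a[6]=6, slow++,fast++
slow=6 fast=9: a[fast]=9≠a[slow]=6 write a[7]=9, slow++,fast++
slow=7 fast=10: a[fast]=12≠a[slow]=9 write a[8]=12, slow++,fast++
slow=8 fast=11: a[fast]=12=a[slow] dup, fast++
slow=8 fast=12: a[fast]=12=a[slow] dup, fast++
slow=8 fast=13: a[fast]=12=a[slow] dup, fast++

slow=8, fast=14, prefix=[1, 2, 3, 4, 5, 6, 9, 12]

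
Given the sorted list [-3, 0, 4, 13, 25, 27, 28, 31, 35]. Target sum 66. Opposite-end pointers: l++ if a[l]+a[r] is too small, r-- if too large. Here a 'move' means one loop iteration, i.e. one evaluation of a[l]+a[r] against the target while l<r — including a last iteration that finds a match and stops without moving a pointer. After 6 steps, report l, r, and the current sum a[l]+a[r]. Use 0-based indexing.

l=6, r=8, sum=63

[0,8] -3+35=32 <66 → l++
[1,8] 0+35=35 <66 → l++
[2,8] 4+35=39 <66 → l++
[3,8] 13+35=48 <66 → l++
[4,8] 25+35=60 <66 → l++
[5,8] 27+35=62 <66 → l++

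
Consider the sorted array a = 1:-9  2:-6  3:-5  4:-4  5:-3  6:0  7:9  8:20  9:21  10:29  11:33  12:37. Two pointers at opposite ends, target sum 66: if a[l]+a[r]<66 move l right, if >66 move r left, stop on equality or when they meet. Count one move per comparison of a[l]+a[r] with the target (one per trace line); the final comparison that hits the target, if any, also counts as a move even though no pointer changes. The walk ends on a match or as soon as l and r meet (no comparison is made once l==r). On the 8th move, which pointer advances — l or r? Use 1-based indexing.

l=1 r=12: -9+37=28 <66, l++
l=2 r=12: -6+37=31 <66, l++
l=3 r=12: -5+37=32 <66, l++
l=4 r=12: -4+37=33 <66, l++
l=5 r=12: -3+37=34 <66, l++
l=6 r=12: 0+37=37 <66, l++
l=7 r=12: 9+37=46 <66, l++
l=8 r=12: 20+37=57 <66, l++

l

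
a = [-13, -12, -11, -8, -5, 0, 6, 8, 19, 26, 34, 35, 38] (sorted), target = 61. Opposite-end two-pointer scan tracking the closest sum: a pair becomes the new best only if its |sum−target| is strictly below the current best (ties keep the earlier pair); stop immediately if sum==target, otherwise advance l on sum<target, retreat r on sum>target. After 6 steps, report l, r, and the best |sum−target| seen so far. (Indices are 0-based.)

l=6, r=12, best |Δ|=23

l=0 r=12: -13+38=25 d=36 *, l++
l=1 r=12: -12+38=26 d=35 *, l++
l=2 r=12: -11+38=27 d=34 *, l++
l=3 r=12: -8+38=30 d=31 *, l++
l=4 r=12: -5+38=33 d=28 *, l++
l=5 r=12: 0+38=38 d=23 *, l++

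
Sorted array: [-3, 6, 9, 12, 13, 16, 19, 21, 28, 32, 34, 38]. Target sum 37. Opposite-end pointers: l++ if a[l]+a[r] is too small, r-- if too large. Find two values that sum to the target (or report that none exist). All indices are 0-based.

(9, 28)

[0,11] -3+38=35 <37 → l++
[1,11] 6+38=44 >37 → r--
[1,10] 6+34=40 >37 → r--
[1,9] 6+32=38 >37 → r--
[1,8] 6+28=34 <37 → l++
[2,8] 9+28=37 → found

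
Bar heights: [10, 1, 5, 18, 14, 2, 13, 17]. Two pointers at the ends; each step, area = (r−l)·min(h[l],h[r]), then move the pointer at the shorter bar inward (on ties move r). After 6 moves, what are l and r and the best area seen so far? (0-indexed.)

l=3, r=4, best area=70

[0,7] min(10,17)*7=70 best=70 * → l++
[1,7] min(1,17)*6=6 best=70 → l++
[2,7] min(5,17)*5=25 best=70 → l++
[3,7] min(18,17)*4=68 best=70 → r--
[3,6] min(18,13)*3=39 best=70 → r--
[3,5] min(18,2)*2=4 best=70 → r--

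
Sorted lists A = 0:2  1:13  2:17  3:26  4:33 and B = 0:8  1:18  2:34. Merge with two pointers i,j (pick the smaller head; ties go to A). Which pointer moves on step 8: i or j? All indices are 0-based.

j

[i=0,j=0] A[i]=2<=B[j]=8 take 2 → i++
[i=1,j=0] A[i]=13>B[j]=8 take 8 → j++
[i=1,j=1] A[i]=13<=B[j]=18 take 13 → i++
[i=2,j=1] A[i]=17<=B[j]=18 take 17 → i++
[i=3,j=1] A[i]=26>B[j]=18 take 18 → j++
[i=3,j=2] A[i]=26<=B[j]=34 take 26 → i++
[i=4,j=2] A[i]=33<=B[j]=34 take 33 → i++
[i=5,j=2] A done, take B[j]=34 → j++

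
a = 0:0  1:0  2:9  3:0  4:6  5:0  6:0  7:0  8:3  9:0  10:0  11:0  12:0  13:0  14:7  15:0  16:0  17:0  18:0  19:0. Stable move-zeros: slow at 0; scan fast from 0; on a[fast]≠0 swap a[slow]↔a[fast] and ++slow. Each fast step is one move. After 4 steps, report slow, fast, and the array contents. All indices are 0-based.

slow=0 fast=0: a[fast]=0, fast++
slow=0 fast=1: a[fast]=0, fast++
slow=0 fast=2: a[fast]=9≠0 swap→a[0]=9, slow++,fast++
slow=1 fast=3: a[fast]=0, fast++

slow=1, fast=4, a=[9, 0, 0, 0, 6, 0, 0, 0, 3, 0, 0, 0, 0, 0, 7, 0, 0, 0, 0, 0]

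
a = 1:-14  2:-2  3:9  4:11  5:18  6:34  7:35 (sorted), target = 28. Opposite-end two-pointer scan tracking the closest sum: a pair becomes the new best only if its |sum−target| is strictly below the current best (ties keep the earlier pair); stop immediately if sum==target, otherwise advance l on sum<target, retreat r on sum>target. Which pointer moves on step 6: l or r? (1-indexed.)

l=1 r=7: -14+35=21 d=7 *, l++
l=2 r=7: -2+35=33 d=5 *, r--
l=2 r=6: -2+34=32 d=4 *, r--
l=2 r=5: -2+18=16 d=12, l++
l=3 r=5: 9+18=27 d=1 *, l++
l=4 r=5: 11+18=29 d=1, r--

r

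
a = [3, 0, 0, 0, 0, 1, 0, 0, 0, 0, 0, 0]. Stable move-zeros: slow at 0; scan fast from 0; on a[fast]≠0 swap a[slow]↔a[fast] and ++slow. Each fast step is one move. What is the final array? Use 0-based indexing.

[3, 1, 0, 0, 0, 0, 0, 0, 0, 0, 0, 0]

(s=0,f=0) a[fast]=3≠0 swap→a[0]=3 → slow++,fast++
(s=1,f=1) a[fast]=0 → fast++
(s=1,f=2) a[fast]=0 → fast++
(s=1,f=3) a[fast]=0 → fast++
(s=1,f=4) a[fast]=0 → fast++
(s=1,f=5) a[fast]=1≠0 swap→a[1]=1 → slow++,fast++
(s=2,f=6) a[fast]=0 → fast++
(s=2,f=7) a[fast]=0 → fast++
(s=2,f=8) a[fast]=0 → fast++
(s=2,f=9) a[fast]=0 → fast++
(s=2,f=10) a[fast]=0 → fast++
(s=2,f=11) a[fast]=0 → fast++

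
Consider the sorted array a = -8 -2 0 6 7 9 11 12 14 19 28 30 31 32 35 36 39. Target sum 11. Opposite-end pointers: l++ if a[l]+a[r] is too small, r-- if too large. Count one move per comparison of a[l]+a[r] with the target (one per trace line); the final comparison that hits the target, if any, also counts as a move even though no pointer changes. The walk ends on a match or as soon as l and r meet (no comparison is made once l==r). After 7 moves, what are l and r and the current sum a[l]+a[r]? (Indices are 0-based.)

l=0, r=9, sum=11

l=0 r=16: -8+39=31 >11, r--
l=0 r=15: -8+36=28 >11, r--
l=0 r=14: -8+35=27 >11, r--
l=0 r=13: -8+32=24 >11, r--
l=0 r=12: -8+31=23 >11, r--
l=0 r=11: -8+30=22 >11, r--
l=0 r=10: -8+28=20 >11, r--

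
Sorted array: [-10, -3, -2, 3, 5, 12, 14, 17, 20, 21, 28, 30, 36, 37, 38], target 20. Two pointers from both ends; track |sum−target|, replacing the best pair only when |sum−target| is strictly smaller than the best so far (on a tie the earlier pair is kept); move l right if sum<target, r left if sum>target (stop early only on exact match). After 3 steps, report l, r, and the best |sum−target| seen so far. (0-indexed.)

l=0, r=11, best |Δ|=6

l=0 r=14: -10+38=28 d=8 *, r--
l=0 r=13: -10+37=27 d=7 *, r--
l=0 r=12: -10+36=26 d=6 *, r--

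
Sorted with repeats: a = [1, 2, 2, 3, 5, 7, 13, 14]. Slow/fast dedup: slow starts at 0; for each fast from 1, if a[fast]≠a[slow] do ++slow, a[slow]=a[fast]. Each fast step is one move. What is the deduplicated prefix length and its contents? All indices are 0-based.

(s=0,f=1) a[fast]=2≠a[slow]=1 write a[1]=2 → slow++,fast++
(s=1,f=2) a[fast]=2=a[slow] dup → fast++
(s=1,f=3) a[fast]=3≠a[slow]=2 write a[2]=3 → slow++,fast++
(s=2,f=4) a[fast]=5≠a[slow]=3 write a[3]=5 → slow++,fast++
(s=3,f=5) a[fast]=7≠a[slow]=5 write a[4]=7 → slow++,fast++
(s=4,f=6) a[fast]=13≠a[slow]=7 write a[5]=13 → slow++,fast++
(s=5,f=7) a[fast]=14≠a[slow]=13 write a[6]=14 → slow++,fast++

length 7; prefix = [1, 2, 3, 5, 7, 13, 14]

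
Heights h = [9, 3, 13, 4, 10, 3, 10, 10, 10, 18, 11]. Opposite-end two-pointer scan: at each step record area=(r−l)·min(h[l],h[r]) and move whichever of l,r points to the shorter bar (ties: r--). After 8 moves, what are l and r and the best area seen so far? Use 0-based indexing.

l=7, r=9, best area=91

[0,10] min(9,11)*10=90 best=90 * → l++
[1,10] min(3,11)*9=27 best=90 → l++
[2,10] min(13,11)*8=88 best=90 → r--
[2,9] min(13,18)*7=91 best=91 * → l++
[3,9] min(4,18)*6=24 best=91 → l++
[4,9] min(10,18)*5=50 best=91 → l++
[5,9] min(3,18)*4=12 best=91 → l++
[6,9] min(10,18)*3=30 best=91 → l++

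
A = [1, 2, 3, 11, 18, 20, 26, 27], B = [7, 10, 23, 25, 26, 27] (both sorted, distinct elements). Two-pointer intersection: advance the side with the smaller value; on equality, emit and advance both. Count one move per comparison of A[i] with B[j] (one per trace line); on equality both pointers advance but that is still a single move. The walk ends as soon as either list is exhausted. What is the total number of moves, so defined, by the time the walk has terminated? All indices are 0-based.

[i=0,j=0] 1<7 → i++
[i=1,j=0] 2<7 → i++
[i=2,j=0] 3<7 → i++
[i=3,j=0] 11>7 → j++
[i=3,j=1] 11>10 → j++
[i=3,j=2] 11<23 → i++
[i=4,j=2] 18<23 → i++
[i=5,j=2] 20<23 → i++
[i=6,j=2] 26>23 → j++
[i=6,j=3] 26>25 → j++
[i=6,j=4] 26==26 emit → i++,j++
[i=7,j=5] 27==27 emit → i++,j++

12 moves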